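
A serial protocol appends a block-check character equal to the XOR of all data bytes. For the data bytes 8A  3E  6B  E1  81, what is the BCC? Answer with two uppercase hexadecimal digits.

XOR the bytes together:
  start with 0x8A
  0x8A ⊕ 0x3E = 0xB4
  0xB4 ⊕ 0x6B = 0xDF
  0xDF ⊕ 0xE1 = 0x3E
  0x3E ⊕ 0x81 = 0xBF

BF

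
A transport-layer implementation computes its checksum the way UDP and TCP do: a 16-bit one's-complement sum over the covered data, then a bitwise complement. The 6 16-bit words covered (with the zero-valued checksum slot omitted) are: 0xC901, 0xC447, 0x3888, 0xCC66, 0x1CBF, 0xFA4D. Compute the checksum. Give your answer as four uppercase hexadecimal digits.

One's-complement addition (fold any carry out of bit 15 back into bit 0):
  0xC901 + 0xC447 = 0x18D48 → wrap carry → 0x8D49
  0x8D49 + 0x3888 = 0x0C5D1
  0xC5D1 + 0xCC66 = 0x19237 → wrap carry → 0x9238
  0x9238 + 0x1CBF = 0x0AEF7
  0xAEF7 + 0xFA4D = 0x1A944 → wrap carry → 0xA945
One's-complement sum = 0xA945.
Checksum = ~0xA945 & 0xFFFF = 0x56BA.

56BA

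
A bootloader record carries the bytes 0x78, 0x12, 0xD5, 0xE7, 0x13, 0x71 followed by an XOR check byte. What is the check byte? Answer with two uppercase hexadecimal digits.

3A

XOR the bytes together:
  start with 0x78
  0x78 ⊕ 0x12 = 0x6A
  0x6A ⊕ 0xD5 = 0xBF
  0xBF ⊕ 0xE7 = 0x58
  0x58 ⊕ 0x13 = 0x4B
  0x4B ⊕ 0x71 = 0x3A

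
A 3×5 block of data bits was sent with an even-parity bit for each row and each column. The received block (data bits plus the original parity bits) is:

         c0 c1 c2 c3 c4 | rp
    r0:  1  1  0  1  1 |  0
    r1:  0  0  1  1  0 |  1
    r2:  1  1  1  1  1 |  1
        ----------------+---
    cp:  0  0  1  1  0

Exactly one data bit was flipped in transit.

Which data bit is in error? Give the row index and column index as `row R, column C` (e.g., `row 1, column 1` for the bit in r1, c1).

Recompute each row's even parity and compare to rp:
  r0: data parity 0, sent rp 0 → ok
  r1: data parity 0, sent rp 1 → mismatch
  r2: data parity 1, sent rp 1 → ok
Recompute each column's even parity and compare to cp:
  c0: data parity 0, sent cp 0 → ok
  c1: data parity 0, sent cp 0 → ok
  c2: data parity 0, sent cp 1 → mismatch
  c3: data parity 1, sent cp 1 → ok
  c4: data parity 0, sent cp 0 → ok
Exactly one row (r1) and one column (c2) fail → the flipped bit is at their intersection.

row 1, column 2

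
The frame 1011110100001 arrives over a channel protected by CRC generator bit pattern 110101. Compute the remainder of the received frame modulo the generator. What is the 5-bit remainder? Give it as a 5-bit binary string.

01011

Modulo-2 division of 1011110100001 by 110101:
  pos 0: 101111 XOR 110101 = 011010
  pos 1: 110100 XOR 110101 = 000001
  pos 6: 110000 XOR 110101 = 000101
Remainder = 01011 (nonzero — an error is detected).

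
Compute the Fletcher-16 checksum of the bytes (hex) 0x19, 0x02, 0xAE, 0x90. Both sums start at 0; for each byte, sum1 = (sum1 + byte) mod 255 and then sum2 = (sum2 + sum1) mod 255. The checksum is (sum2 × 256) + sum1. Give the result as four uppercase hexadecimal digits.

585A

Running sums (mod 255):
  after byte 0 (0x19): sum1=25, sum2=25
  after byte 1 (0x02): sum1=27, sum2=52
  after byte 2 (0xAE): sum1=201, sum2=253
  after byte 3 (0x90): sum1=90, sum2=88
Checksum = sum2·256 + sum1 = 88·256 + 90 = 22618 = 0x585A.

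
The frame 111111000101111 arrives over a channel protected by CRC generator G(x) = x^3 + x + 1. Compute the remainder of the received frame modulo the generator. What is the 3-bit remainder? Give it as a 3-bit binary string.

001

Modulo-2 division of 111111000101111 by 1011:
  pos 0: 1111 XOR 1011 = 0100
  pos 1: 1001 XOR 1011 = 0010
  pos 3: 1010 XOR 1011 = 0001
  pos 6: 1001 XOR 1011 = 0010
  pos 8: 1001 XOR 1011 = 0010
  pos 10: 1011 XOR 1011 = 0000
Remainder = 001 (nonzero — an error is detected).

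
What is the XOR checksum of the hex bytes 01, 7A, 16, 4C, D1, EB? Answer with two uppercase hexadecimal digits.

1B

XOR the bytes together:
  start with 0x01
  0x01 ⊕ 0x7A = 0x7B
  0x7B ⊕ 0x16 = 0x6D
  0x6D ⊕ 0x4C = 0x21
  0x21 ⊕ 0xD1 = 0xF0
  0xF0 ⊕ 0xEB = 0x1B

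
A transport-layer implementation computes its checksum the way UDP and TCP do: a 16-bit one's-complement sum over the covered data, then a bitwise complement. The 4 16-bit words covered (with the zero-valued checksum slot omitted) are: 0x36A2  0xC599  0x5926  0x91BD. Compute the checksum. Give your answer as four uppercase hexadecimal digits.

One's-complement addition (fold any carry out of bit 15 back into bit 0):
  0x36A2 + 0xC599 = 0x0FC3B
  0xFC3B + 0x5926 = 0x15561 → wrap carry → 0x5562
  0x5562 + 0x91BD = 0x0E71F
One's-complement sum = 0xE71F.
Checksum = ~0xE71F & 0xFFFF = 0x18E0.

18E0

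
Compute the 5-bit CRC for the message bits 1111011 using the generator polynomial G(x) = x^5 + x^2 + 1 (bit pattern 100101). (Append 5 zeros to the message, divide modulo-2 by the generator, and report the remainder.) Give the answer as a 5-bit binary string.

Append 5 zeros: 111101100000. Divide by 100101 (XOR where the leading bit is 1):
  pos 0: 111101 XOR 100101 = 011000
  pos 1: 110001 XOR 100101 = 010100
  pos 2: 101000 XOR 100101 = 001101
  pos 4: 110100 XOR 100101 = 010001
  pos 5: 100010 XOR 100101 = 000111
Remainder (last 5 bits) = 01110. This is the CRC / FCS.

01110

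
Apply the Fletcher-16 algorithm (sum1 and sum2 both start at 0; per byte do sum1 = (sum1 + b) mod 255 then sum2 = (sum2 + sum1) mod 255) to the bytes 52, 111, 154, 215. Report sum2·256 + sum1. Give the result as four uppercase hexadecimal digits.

2C16

Running sums (mod 255):
  after byte 0 (52): sum1=52, sum2=52
  after byte 1 (111): sum1=163, sum2=215
  after byte 2 (154): sum1=62, sum2=22
  after byte 3 (215): sum1=22, sum2=44
Checksum = sum2·256 + sum1 = 44·256 + 22 = 11286 = 0x2C16.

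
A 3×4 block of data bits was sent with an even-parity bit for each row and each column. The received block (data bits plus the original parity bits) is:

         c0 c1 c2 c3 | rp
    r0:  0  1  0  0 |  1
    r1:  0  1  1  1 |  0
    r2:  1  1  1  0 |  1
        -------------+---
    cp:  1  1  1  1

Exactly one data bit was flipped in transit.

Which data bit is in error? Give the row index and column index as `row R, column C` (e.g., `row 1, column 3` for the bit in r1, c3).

Recompute each row's even parity and compare to rp:
  r0: data parity 1, sent rp 1 → ok
  r1: data parity 1, sent rp 0 → mismatch
  r2: data parity 1, sent rp 1 → ok
Recompute each column's even parity and compare to cp:
  c0: data parity 1, sent cp 1 → ok
  c1: data parity 1, sent cp 1 → ok
  c2: data parity 0, sent cp 1 → mismatch
  c3: data parity 1, sent cp 1 → ok
Exactly one row (r1) and one column (c2) fail → the flipped bit is at their intersection.

row 1, column 2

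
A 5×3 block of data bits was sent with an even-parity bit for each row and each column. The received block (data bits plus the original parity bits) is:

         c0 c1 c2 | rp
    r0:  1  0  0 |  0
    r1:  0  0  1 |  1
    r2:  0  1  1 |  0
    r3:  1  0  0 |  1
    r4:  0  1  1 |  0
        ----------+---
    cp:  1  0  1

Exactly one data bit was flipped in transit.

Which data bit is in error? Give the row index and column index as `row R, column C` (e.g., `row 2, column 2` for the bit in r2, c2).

row 0, column 0

Recompute each row's even parity and compare to rp:
  r0: data parity 1, sent rp 0 → mismatch
  r1: data parity 1, sent rp 1 → ok
  r2: data parity 0, sent rp 0 → ok
  r3: data parity 1, sent rp 1 → ok
  r4: data parity 0, sent rp 0 → ok
Recompute each column's even parity and compare to cp:
  c0: data parity 0, sent cp 1 → mismatch
  c1: data parity 0, sent cp 0 → ok
  c2: data parity 1, sent cp 1 → ok
Exactly one row (r0) and one column (c0) fail → the flipped bit is at their intersection.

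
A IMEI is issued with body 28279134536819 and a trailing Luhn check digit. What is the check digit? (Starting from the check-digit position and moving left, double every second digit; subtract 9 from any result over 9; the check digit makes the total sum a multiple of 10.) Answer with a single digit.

Partial digits right→left: 9 1 8 6 3 5 4 3 1 9 7 2 8 2
Double every second digit counting from the check-digit position (so the 1st, 3rd, 5th, ... of the partial from the right).
  doubled (with −9 where >9): 9 7 6 8 2 5 7 → sum 44
  kept as-is: 1 6 5 3 9 2 2 → sum 28
Total = 44 + 28 = 72.
Check digit = (10 − (72 mod 10)) mod 10 = 8.

8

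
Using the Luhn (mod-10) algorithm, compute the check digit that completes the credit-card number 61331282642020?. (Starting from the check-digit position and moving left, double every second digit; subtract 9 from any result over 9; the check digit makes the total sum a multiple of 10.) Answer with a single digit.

8

Partial digits right→left: 0 2 0 2 4 6 2 8 2 1 3 3 1 6
Double every second digit counting from the check-digit position (so the 1st, 3rd, 5th, ... of the partial from the right).
  doubled (with −9 where >9): 0 0 8 4 4 6 2 → sum 24
  kept as-is: 2 2 6 8 1 3 6 → sum 28
Total = 24 + 28 = 52.
Check digit = (10 − (52 mod 10)) mod 10 = 8.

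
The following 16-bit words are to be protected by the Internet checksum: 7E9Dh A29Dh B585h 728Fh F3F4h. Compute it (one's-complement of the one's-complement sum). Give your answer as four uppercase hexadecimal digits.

C2BA

One's-complement addition (fold any carry out of bit 15 back into bit 0):
  0x7E9D + 0xA29D = 0x1213A → wrap carry → 0x213B
  0x213B + 0xB585 = 0x0D6C0
  0xD6C0 + 0x728F = 0x1494F → wrap carry → 0x4950
  0x4950 + 0xF3F4 = 0x13D44 → wrap carry → 0x3D45
One's-complement sum = 0x3D45.
Checksum = ~0x3D45 & 0xFFFF = 0xC2BA.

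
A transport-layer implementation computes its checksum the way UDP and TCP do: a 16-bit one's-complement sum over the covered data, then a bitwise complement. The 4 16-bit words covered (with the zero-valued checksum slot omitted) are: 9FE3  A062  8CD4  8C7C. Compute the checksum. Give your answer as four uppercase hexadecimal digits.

One's-complement addition (fold any carry out of bit 15 back into bit 0):
  0x9FE3 + 0xA062 = 0x14045 → wrap carry → 0x4046
  0x4046 + 0x8CD4 = 0x0CD1A
  0xCD1A + 0x8C7C = 0x15996 → wrap carry → 0x5997
One's-complement sum = 0x5997.
Checksum = ~0x5997 & 0xFFFF = 0xA668.

A668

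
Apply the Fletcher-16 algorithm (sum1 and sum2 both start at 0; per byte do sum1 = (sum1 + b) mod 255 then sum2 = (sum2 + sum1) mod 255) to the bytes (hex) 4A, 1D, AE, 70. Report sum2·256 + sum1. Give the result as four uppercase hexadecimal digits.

4E86

Running sums (mod 255):
  after byte 0 (4A): sum1=74, sum2=74
  after byte 1 (1D): sum1=103, sum2=177
  after byte 2 (AE): sum1=22, sum2=199
  after byte 3 (70): sum1=134, sum2=78
Checksum = sum2·256 + sum1 = 78·256 + 134 = 20102 = 0x4E86.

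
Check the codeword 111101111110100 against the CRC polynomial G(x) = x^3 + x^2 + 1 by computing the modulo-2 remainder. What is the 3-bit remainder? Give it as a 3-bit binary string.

Modulo-2 division of 111101111110100 by 1101:
  pos 0: 1111 XOR 1101 = 0010
  pos 2: 1001 XOR 1101 = 0100
  pos 3: 1001 XOR 1101 = 0100
  pos 4: 1001 XOR 1101 = 0100
  pos 5: 1001 XOR 1101 = 0100
  pos 6: 1001 XOR 1101 = 0100
  pos 7: 1001 XOR 1101 = 0100
  pos 8: 1000 XOR 1101 = 0101
  pos 9: 1011 XOR 1101 = 0110
  pos 10: 1100 XOR 1101 = 0001
Remainder = 010 (nonzero — an error is detected).

010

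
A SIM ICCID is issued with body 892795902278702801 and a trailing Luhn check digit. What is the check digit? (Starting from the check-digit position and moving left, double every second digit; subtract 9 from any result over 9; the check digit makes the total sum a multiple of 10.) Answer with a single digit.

Partial digits right→left: 1 0 8 2 0 7 8 7 2 2 0 9 5 9 7 2 9 8
Double every second digit counting from the check-digit position (so the 1st, 3rd, 5th, ... of the partial from the right).
  doubled (with −9 where >9): 2 7 0 7 4 0 1 5 9 → sum 35
  kept as-is: 0 2 7 7 2 9 9 2 8 → sum 46
Total = 35 + 46 = 81.
Check digit = (10 − (81 mod 10)) mod 10 = 9.

9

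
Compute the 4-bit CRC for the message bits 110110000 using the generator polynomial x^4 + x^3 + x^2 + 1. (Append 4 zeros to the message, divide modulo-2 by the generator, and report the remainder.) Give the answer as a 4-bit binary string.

Append 4 zeros: 1101100000000. Divide by 11101 (XOR where the leading bit is 1):
  pos 0: 11011 XOR 11101 = 00110
  pos 2: 11000 XOR 11101 = 00101
  pos 4: 10100 XOR 11101 = 01001
  pos 5: 10010 XOR 11101 = 01111
  pos 6: 11110 XOR 11101 = 00011
Remainder (last 4 bits) = 1100. This is the CRC / FCS.

1100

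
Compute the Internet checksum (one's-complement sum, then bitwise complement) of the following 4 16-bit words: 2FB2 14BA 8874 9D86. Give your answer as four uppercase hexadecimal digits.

One's-complement addition (fold any carry out of bit 15 back into bit 0):
  0x2FB2 + 0x14BA = 0x0446C
  0x446C + 0x8874 = 0x0CCE0
  0xCCE0 + 0x9D86 = 0x16A66 → wrap carry → 0x6A67
One's-complement sum = 0x6A67.
Checksum = ~0x6A67 & 0xFFFF = 0x9598.

9598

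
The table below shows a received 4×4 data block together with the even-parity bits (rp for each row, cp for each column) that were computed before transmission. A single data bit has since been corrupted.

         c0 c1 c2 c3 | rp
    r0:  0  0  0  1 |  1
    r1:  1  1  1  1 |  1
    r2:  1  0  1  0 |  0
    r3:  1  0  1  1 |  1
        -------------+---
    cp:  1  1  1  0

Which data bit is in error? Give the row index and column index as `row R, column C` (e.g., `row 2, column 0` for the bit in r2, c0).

row 1, column 3

Recompute each row's even parity and compare to rp:
  r0: data parity 1, sent rp 1 → ok
  r1: data parity 0, sent rp 1 → mismatch
  r2: data parity 0, sent rp 0 → ok
  r3: data parity 1, sent rp 1 → ok
Recompute each column's even parity and compare to cp:
  c0: data parity 1, sent cp 1 → ok
  c1: data parity 1, sent cp 1 → ok
  c2: data parity 1, sent cp 1 → ok
  c3: data parity 1, sent cp 0 → mismatch
Exactly one row (r1) and one column (c3) fail → the flipped bit is at their intersection.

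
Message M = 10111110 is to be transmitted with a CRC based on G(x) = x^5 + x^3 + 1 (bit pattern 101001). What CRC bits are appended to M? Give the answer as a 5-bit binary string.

10101

Append 5 zeros: 1011111000000. Divide by 101001 (XOR where the leading bit is 1):
  pos 0: 101111 XOR 101001 = 000110
  pos 3: 110100 XOR 101001 = 011101
  pos 4: 111010 XOR 101001 = 010011
  pos 5: 100110 XOR 101001 = 001111
  pos 7: 111100 XOR 101001 = 010101
Remainder (last 5 bits) = 10101. This is the CRC / FCS.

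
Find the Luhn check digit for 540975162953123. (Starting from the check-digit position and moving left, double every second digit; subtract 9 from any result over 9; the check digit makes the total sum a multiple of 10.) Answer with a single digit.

1

Partial digits right→left: 3 2 1 3 5 9 2 6 1 5 7 9 0 4 5
Double every second digit counting from the check-digit position (so the 1st, 3rd, 5th, ... of the partial from the right).
  doubled (with −9 where >9): 6 2 1 4 2 5 0 1 → sum 21
  kept as-is: 2 3 9 6 5 9 4 → sum 38
Total = 21 + 38 = 59.
Check digit = (10 − (59 mod 10)) mod 10 = 1.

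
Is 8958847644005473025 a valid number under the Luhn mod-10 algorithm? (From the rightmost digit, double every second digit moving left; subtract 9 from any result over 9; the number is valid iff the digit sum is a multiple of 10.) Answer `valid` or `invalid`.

invalid

From the right, keep odd positions and double even positions (subtract 9 from any doubled value over 9):
  doubled (positions 2,4,...): 4 6 8 0 8 3 8 7 9 → sum 53
  kept (positions 1,3,...): 5 0 7 5 0 4 7 8 5 8 → sum 49
Total = 102.
102 mod 10 = 2, so the number is invalid.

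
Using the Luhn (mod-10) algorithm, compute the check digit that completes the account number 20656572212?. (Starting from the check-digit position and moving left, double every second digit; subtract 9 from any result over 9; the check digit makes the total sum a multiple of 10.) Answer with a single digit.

Partial digits right→left: 2 1 2 2 7 5 6 5 6 0 2
Double every second digit counting from the check-digit position (so the 1st, 3rd, 5th, ... of the partial from the right).
  doubled (with −9 where >9): 4 4 5 3 3 4 → sum 23
  kept as-is: 1 2 5 5 0 → sum 13
Total = 23 + 13 = 36.
Check digit = (10 − (36 mod 10)) mod 10 = 4.

4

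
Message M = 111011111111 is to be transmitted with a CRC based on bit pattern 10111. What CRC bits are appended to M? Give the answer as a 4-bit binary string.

0010

Append 4 zeros: 1110111111110000. Divide by 10111 (XOR where the leading bit is 1):
  pos 0: 11101 XOR 10111 = 01010
  pos 1: 10101 XOR 10111 = 00010
  pos 4: 10111 XOR 10111 = 00000
  pos 9: 11100 XOR 10111 = 01011
  pos 10: 10110 XOR 10111 = 00001
Remainder (last 4 bits) = 0010. This is the CRC / FCS.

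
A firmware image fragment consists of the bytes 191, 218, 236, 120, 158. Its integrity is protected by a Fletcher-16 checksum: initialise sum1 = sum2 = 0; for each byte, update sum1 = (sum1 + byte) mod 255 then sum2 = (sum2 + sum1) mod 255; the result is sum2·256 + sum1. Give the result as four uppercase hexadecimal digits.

809E

Running sums (mod 255):
  after byte 0 (191): sum1=191, sum2=191
  after byte 1 (218): sum1=154, sum2=90
  after byte 2 (236): sum1=135, sum2=225
  after byte 3 (120): sum1=0, sum2=225
  after byte 4 (158): sum1=158, sum2=128
Checksum = sum2·256 + sum1 = 128·256 + 158 = 32926 = 0x809E.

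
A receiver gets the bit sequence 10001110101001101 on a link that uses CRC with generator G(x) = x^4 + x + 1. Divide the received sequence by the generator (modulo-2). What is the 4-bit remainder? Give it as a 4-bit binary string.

Modulo-2 division of 10001110101001101 by 10011:
  pos 0: 10001 XOR 10011 = 00010
  pos 3: 10110 XOR 10011 = 00101
  pos 5: 10110 XOR 10011 = 00101
  pos 7: 10110 XOR 10011 = 00101
  pos 9: 10101 XOR 10011 = 00110
  pos 11: 11010 XOR 10011 = 01001
  pos 12: 10011 XOR 10011 = 00000
Remainder = 0000 (zero — the frame passes the CRC check).

0000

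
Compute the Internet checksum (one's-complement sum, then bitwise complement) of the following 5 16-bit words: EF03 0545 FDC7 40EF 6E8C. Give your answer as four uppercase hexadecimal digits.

5E73

One's-complement addition (fold any carry out of bit 15 back into bit 0):
  0xEF03 + 0x0545 = 0x0F448
  0xF448 + 0xFDC7 = 0x1F20F → wrap carry → 0xF210
  0xF210 + 0x40EF = 0x132FF → wrap carry → 0x3300
  0x3300 + 0x6E8C = 0x0A18C
One's-complement sum = 0xA18C.
Checksum = ~0xA18C & 0xFFFF = 0x5E73.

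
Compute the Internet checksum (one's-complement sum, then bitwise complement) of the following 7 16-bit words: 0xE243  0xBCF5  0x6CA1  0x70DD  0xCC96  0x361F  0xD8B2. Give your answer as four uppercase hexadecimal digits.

One's-complement addition (fold any carry out of bit 15 back into bit 0):
  0xE243 + 0xBCF5 = 0x19F38 → wrap carry → 0x9F39
  0x9F39 + 0x6CA1 = 0x10BDA → wrap carry → 0x0BDB
  0x0BDB + 0x70DD = 0x07CB8
  0x7CB8 + 0xCC96 = 0x1494E → wrap carry → 0x494F
  0x494F + 0x361F = 0x07F6E
  0x7F6E + 0xD8B2 = 0x15820 → wrap carry → 0x5821
One's-complement sum = 0x5821.
Checksum = ~0x5821 & 0xFFFF = 0xA7DE.

A7DE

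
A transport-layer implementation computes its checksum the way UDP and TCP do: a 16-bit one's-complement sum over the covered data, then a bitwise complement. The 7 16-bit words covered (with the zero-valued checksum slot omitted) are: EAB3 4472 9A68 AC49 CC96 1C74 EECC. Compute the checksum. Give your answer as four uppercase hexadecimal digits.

One's-complement addition (fold any carry out of bit 15 back into bit 0):
  0xEAB3 + 0x4472 = 0x12F25 → wrap carry → 0x2F26
  0x2F26 + 0x9A68 = 0x0C98E
  0xC98E + 0xAC49 = 0x175D7 → wrap carry → 0x75D8
  0x75D8 + 0xCC96 = 0x1426E → wrap carry → 0x426F
  0x426F + 0x1C74 = 0x05EE3
  0x5EE3 + 0xEECC = 0x14DAF → wrap carry → 0x4DB0
One's-complement sum = 0x4DB0.
Checksum = ~0x4DB0 & 0xFFFF = 0xB24F.

B24F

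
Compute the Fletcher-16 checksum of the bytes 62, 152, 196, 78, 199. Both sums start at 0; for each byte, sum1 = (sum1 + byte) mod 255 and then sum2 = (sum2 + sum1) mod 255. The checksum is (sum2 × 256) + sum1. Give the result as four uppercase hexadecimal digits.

Running sums (mod 255):
  after byte 0 (62): sum1=62, sum2=62
  after byte 1 (152): sum1=214, sum2=21
  after byte 2 (196): sum1=155, sum2=176
  after byte 3 (78): sum1=233, sum2=154
  after byte 4 (199): sum1=177, sum2=76
Checksum = sum2·256 + sum1 = 76·256 + 177 = 19633 = 0x4CB1.

4CB1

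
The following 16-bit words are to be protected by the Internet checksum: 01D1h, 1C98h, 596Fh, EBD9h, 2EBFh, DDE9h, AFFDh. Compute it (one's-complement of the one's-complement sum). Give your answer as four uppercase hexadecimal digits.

DFA6

One's-complement addition (fold any carry out of bit 15 back into bit 0):
  0x01D1 + 0x1C98 = 0x01E69
  0x1E69 + 0x596F = 0x077D8
  0x77D8 + 0xEBD9 = 0x163B1 → wrap carry → 0x63B2
  0x63B2 + 0x2EBF = 0x09271
  0x9271 + 0xDDE9 = 0x1705A → wrap carry → 0x705B
  0x705B + 0xAFFD = 0x12058 → wrap carry → 0x2059
One's-complement sum = 0x2059.
Checksum = ~0x2059 & 0xFFFF = 0xDFA6.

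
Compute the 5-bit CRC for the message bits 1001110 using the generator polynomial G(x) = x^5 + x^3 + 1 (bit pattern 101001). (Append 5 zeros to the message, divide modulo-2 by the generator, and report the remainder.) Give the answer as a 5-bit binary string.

01010

Append 5 zeros: 100111000000. Divide by 101001 (XOR where the leading bit is 1):
  pos 0: 100111 XOR 101001 = 001110
  pos 2: 111000 XOR 101001 = 010001
  pos 3: 100010 XOR 101001 = 001011
  pos 5: 101100 XOR 101001 = 000101
Remainder (last 5 bits) = 01010. This is the CRC / FCS.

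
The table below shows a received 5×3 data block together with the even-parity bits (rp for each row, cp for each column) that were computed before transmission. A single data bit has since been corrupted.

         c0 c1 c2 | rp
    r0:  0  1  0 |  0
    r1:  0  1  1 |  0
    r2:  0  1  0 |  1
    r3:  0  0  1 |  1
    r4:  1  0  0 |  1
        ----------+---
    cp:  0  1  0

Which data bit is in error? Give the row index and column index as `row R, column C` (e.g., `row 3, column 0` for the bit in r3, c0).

Recompute each row's even parity and compare to rp:
  r0: data parity 1, sent rp 0 → mismatch
  r1: data parity 0, sent rp 0 → ok
  r2: data parity 1, sent rp 1 → ok
  r3: data parity 1, sent rp 1 → ok
  r4: data parity 1, sent rp 1 → ok
Recompute each column's even parity and compare to cp:
  c0: data parity 1, sent cp 0 → mismatch
  c1: data parity 1, sent cp 1 → ok
  c2: data parity 0, sent cp 0 → ok
Exactly one row (r0) and one column (c0) fail → the flipped bit is at their intersection.

row 0, column 0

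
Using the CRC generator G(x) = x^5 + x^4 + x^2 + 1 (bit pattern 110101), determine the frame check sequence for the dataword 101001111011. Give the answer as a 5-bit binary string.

10100

Append 5 zeros: 10100111101100000. Divide by 110101 (XOR where the leading bit is 1):
  pos 0: 101001 XOR 110101 = 011100
  pos 1: 111001 XOR 110101 = 001100
  pos 3: 110011 XOR 110101 = 000110
  pos 6: 110011 XOR 110101 = 000110
  pos 9: 110000 XOR 110101 = 000101
Remainder (last 5 bits) = 10100. This is the CRC / FCS.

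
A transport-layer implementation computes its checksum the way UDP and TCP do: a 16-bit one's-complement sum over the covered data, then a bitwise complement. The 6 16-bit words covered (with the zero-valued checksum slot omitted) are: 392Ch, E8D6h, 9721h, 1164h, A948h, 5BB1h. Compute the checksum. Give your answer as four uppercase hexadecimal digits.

307D

One's-complement addition (fold any carry out of bit 15 back into bit 0):
  0x392C + 0xE8D6 = 0x12202 → wrap carry → 0x2203
  0x2203 + 0x9721 = 0x0B924
  0xB924 + 0x1164 = 0x0CA88
  0xCA88 + 0xA948 = 0x173D0 → wrap carry → 0x73D1
  0x73D1 + 0x5BB1 = 0x0CF82
One's-complement sum = 0xCF82.
Checksum = ~0xCF82 & 0xFFFF = 0x307D.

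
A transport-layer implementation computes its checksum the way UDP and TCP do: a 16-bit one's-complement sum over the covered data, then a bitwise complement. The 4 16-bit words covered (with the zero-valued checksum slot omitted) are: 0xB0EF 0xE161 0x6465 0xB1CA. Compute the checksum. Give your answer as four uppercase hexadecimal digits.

577E

One's-complement addition (fold any carry out of bit 15 back into bit 0):
  0xB0EF + 0xE161 = 0x19250 → wrap carry → 0x9251
  0x9251 + 0x6465 = 0x0F6B6
  0xF6B6 + 0xB1CA = 0x1A880 → wrap carry → 0xA881
One's-complement sum = 0xA881.
Checksum = ~0xA881 & 0xFFFF = 0x577E.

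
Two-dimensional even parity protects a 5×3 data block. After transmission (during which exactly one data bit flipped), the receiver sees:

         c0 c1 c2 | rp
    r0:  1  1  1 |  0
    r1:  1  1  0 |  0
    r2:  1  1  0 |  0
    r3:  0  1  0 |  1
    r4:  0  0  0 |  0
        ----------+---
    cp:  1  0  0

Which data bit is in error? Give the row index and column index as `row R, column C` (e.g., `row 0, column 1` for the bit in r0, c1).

row 0, column 2

Recompute each row's even parity and compare to rp:
  r0: data parity 1, sent rp 0 → mismatch
  r1: data parity 0, sent rp 0 → ok
  r2: data parity 0, sent rp 0 → ok
  r3: data parity 1, sent rp 1 → ok
  r4: data parity 0, sent rp 0 → ok
Recompute each column's even parity and compare to cp:
  c0: data parity 1, sent cp 1 → ok
  c1: data parity 0, sent cp 0 → ok
  c2: data parity 1, sent cp 0 → mismatch
Exactly one row (r0) and one column (c2) fail → the flipped bit is at their intersection.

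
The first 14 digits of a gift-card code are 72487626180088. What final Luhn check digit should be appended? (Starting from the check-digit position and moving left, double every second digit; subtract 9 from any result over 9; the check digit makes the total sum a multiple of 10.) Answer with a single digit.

Partial digits right→left: 8 8 0 0 8 1 6 2 6 7 8 4 2 7
Double every second digit counting from the check-digit position (so the 1st, 3rd, 5th, ... of the partial from the right).
  doubled (with −9 where >9): 7 0 7 3 3 7 4 → sum 31
  kept as-is: 8 0 1 2 7 4 7 → sum 29
Total = 31 + 29 = 60.
Check digit = (10 − (60 mod 10)) mod 10 = 0.

0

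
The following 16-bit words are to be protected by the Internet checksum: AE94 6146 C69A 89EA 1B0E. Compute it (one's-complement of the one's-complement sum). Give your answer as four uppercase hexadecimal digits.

One's-complement addition (fold any carry out of bit 15 back into bit 0):
  0xAE94 + 0x6146 = 0x10FDA → wrap carry → 0x0FDB
  0x0FDB + 0xC69A = 0x0D675
  0xD675 + 0x89EA = 0x1605F → wrap carry → 0x6060
  0x6060 + 0x1B0E = 0x07B6E
One's-complement sum = 0x7B6E.
Checksum = ~0x7B6E & 0xFFFF = 0x8491.

8491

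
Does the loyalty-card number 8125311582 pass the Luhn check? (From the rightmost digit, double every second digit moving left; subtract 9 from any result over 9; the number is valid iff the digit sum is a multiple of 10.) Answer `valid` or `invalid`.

From the right, keep odd positions and double even positions (subtract 9 from any doubled value over 9):
  doubled (positions 2,4,...): 7 2 6 4 7 → sum 26
  kept (positions 1,3,...): 2 5 1 5 1 → sum 14
Total = 40.
40 mod 10 = 0, so the number is valid.

valid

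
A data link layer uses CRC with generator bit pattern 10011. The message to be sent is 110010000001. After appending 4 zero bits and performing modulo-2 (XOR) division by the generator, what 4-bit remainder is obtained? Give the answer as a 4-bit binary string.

0101

Append 4 zeros: 1100100000010000. Divide by 10011 (XOR where the leading bit is 1):
  pos 0: 11001 XOR 10011 = 01010
  pos 1: 10100 XOR 10011 = 00111
  pos 3: 11100 XOR 10011 = 01111
  pos 4: 11110 XOR 10011 = 01101
  pos 5: 11010 XOR 10011 = 01001
  pos 6: 10010 XOR 10011 = 00001
  pos 10: 11000 XOR 10011 = 01011
  pos 11: 10110 XOR 10011 = 00101
Remainder (last 4 bits) = 0101. This is the CRC / FCS.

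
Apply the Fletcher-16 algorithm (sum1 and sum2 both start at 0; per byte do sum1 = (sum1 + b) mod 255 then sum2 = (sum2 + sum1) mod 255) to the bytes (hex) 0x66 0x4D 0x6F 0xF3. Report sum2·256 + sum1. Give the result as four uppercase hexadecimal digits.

5417

Running sums (mod 255):
  after byte 0 (0x66): sum1=102, sum2=102
  after byte 1 (0x4D): sum1=179, sum2=26
  after byte 2 (0x6F): sum1=35, sum2=61
  after byte 3 (0xF3): sum1=23, sum2=84
Checksum = sum2·256 + sum1 = 84·256 + 23 = 21527 = 0x5417.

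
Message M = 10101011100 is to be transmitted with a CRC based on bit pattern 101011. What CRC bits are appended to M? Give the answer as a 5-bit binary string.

00110

Append 5 zeros: 1010101110000000. Divide by 101011 (XOR where the leading bit is 1):
  pos 0: 101010 XOR 101011 = 000001
  pos 5: 111100 XOR 101011 = 010111
  pos 6: 101110 XOR 101011 = 000101
  pos 9: 101000 XOR 101011 = 000011
Remainder (last 5 bits) = 00110. This is the CRC / FCS.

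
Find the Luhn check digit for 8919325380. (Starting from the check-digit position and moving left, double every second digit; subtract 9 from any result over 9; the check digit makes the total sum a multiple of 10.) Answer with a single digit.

Partial digits right→left: 0 8 3 5 2 3 9 1 9 8
Double every second digit counting from the check-digit position (so the 1st, 3rd, 5th, ... of the partial from the right).
  doubled (with −9 where >9): 0 6 4 9 9 → sum 28
  kept as-is: 8 5 3 1 8 → sum 25
Total = 28 + 25 = 53.
Check digit = (10 − (53 mod 10)) mod 10 = 7.

7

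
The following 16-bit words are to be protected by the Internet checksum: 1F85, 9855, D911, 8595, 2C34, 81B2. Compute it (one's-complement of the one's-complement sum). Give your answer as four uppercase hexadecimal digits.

3B97

One's-complement addition (fold any carry out of bit 15 back into bit 0):
  0x1F85 + 0x9855 = 0x0B7DA
  0xB7DA + 0xD911 = 0x190EB → wrap carry → 0x90EC
  0x90EC + 0x8595 = 0x11681 → wrap carry → 0x1682
  0x1682 + 0x2C34 = 0x042B6
  0x42B6 + 0x81B2 = 0x0C468
One's-complement sum = 0xC468.
Checksum = ~0xC468 & 0xFFFF = 0x3B97.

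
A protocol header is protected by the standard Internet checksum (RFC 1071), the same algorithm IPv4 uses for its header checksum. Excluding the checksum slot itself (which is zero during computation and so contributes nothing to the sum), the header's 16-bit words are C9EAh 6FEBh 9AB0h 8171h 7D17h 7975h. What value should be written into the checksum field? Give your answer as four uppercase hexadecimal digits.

B37A

One's-complement addition (fold any carry out of bit 15 back into bit 0):
  0xC9EA + 0x6FEB = 0x139D5 → wrap carry → 0x39D6
  0x39D6 + 0x9AB0 = 0x0D486
  0xD486 + 0x8171 = 0x155F7 → wrap carry → 0x55F8
  0x55F8 + 0x7D17 = 0x0D30F
  0xD30F + 0x7975 = 0x14C84 → wrap carry → 0x4C85
One's-complement sum = 0x4C85.
Checksum = ~0x4C85 & 0xFFFF = 0xB37A.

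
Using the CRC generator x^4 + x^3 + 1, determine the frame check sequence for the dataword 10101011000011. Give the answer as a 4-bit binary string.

Append 4 zeros: 101010110000110000. Divide by 11001 (XOR where the leading bit is 1):
  pos 0: 10101 XOR 11001 = 01100
  pos 1: 11000 XOR 11001 = 00001
  pos 5: 11100 XOR 11001 = 00101
  pos 7: 10100 XOR 11001 = 01101
  pos 8: 11011 XOR 11001 = 00010
  pos 11: 10100 XOR 11001 = 01101
  pos 12: 11010 XOR 11001 = 00011
Remainder (last 4 bits) = 0110. This is the CRC / FCS.

0110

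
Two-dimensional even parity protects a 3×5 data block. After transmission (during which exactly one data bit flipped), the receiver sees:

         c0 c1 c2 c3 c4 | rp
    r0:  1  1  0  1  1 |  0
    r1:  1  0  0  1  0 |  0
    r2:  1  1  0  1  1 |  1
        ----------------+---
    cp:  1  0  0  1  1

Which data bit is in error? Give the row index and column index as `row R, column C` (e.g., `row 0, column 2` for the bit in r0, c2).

Recompute each row's even parity and compare to rp:
  r0: data parity 0, sent rp 0 → ok
  r1: data parity 0, sent rp 0 → ok
  r2: data parity 0, sent rp 1 → mismatch
Recompute each column's even parity and compare to cp:
  c0: data parity 1, sent cp 1 → ok
  c1: data parity 0, sent cp 0 → ok
  c2: data parity 0, sent cp 0 → ok
  c3: data parity 1, sent cp 1 → ok
  c4: data parity 0, sent cp 1 → mismatch
Exactly one row (r2) and one column (c4) fail → the flipped bit is at their intersection.

row 2, column 4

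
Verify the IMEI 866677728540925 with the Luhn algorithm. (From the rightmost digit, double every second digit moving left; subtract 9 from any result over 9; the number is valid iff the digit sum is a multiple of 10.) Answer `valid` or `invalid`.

From the right, keep odd positions and double even positions (subtract 9 from any doubled value over 9):
  doubled (positions 2,4,...): 4 0 1 4 5 3 3 → sum 20
  kept (positions 1,3,...): 5 9 4 8 7 7 6 8 → sum 54
Total = 74.
74 mod 10 = 4, so the number is invalid.

invalid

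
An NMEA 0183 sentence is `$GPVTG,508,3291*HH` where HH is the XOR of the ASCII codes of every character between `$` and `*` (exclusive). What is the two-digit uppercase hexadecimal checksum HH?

66

XOR the ASCII codes of the payload characters:
  'G' = 0x47 → acc = 0x47
  'P' = 0x50 → acc = 0x17
  'V' = 0x56 → acc = 0x41
  'T' = 0x54 → acc = 0x15
  'G' = 0x47 → acc = 0x52
  ',' = 0x2C → acc = 0x7E
  '5' = 0x35 → acc = 0x4B
  '0' = 0x30 → acc = 0x7B
  '8' = 0x38 → acc = 0x43
  ',' = 0x2C → acc = 0x6F
  '3' = 0x33 → acc = 0x5C
  '2' = 0x32 → acc = 0x6E
  '9' = 0x39 → acc = 0x57
  '1' = 0x31 → acc = 0x66
Checksum = 0x66.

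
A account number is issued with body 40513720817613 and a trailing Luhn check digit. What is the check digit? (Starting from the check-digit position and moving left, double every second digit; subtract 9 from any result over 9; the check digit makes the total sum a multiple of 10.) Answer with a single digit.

2

Partial digits right→left: 3 1 6 7 1 8 0 2 7 3 1 5 0 4
Double every second digit counting from the check-digit position (so the 1st, 3rd, 5th, ... of the partial from the right).
  doubled (with −9 where >9): 6 3 2 0 5 2 0 → sum 18
  kept as-is: 1 7 8 2 3 5 4 → sum 30
Total = 18 + 30 = 48.
Check digit = (10 − (48 mod 10)) mod 10 = 2.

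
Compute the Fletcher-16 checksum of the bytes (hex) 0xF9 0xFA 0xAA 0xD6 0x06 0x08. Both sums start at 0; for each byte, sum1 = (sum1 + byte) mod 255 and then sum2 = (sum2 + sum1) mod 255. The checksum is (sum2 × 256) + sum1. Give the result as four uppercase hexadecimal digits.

0684

Running sums (mod 255):
  after byte 0 (0xF9): sum1=249, sum2=249
  after byte 1 (0xFA): sum1=244, sum2=238
  after byte 2 (0xAA): sum1=159, sum2=142
  after byte 3 (0xD6): sum1=118, sum2=5
  after byte 4 (0x06): sum1=124, sum2=129
  after byte 5 (0x08): sum1=132, sum2=6
Checksum = sum2·256 + sum1 = 6·256 + 132 = 1668 = 0x0684.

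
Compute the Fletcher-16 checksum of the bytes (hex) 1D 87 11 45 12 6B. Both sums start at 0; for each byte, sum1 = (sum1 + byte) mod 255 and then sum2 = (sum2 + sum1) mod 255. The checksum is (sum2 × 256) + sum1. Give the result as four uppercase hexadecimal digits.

F778

Running sums (mod 255):
  after byte 0 (1D): sum1=29, sum2=29
  after byte 1 (87): sum1=164, sum2=193
  after byte 2 (11): sum1=181, sum2=119
  after byte 3 (45): sum1=250, sum2=114
  after byte 4 (12): sum1=13, sum2=127
  after byte 5 (6B): sum1=120, sum2=247
Checksum = sum2·256 + sum1 = 247·256 + 120 = 63352 = 0xF778.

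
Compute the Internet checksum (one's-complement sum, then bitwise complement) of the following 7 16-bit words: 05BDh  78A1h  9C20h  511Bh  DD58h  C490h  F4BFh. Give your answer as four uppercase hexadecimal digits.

One's-complement addition (fold any carry out of bit 15 back into bit 0):
  0x05BD + 0x78A1 = 0x07E5E
  0x7E5E + 0x9C20 = 0x11A7E → wrap carry → 0x1A7F
  0x1A7F + 0x511B = 0x06B9A
  0x6B9A + 0xDD58 = 0x148F2 → wrap carry → 0x48F3
  0x48F3 + 0xC490 = 0x10D83 → wrap carry → 0x0D84
  0x0D84 + 0xF4BF = 0x10243 → wrap carry → 0x0244
One's-complement sum = 0x0244.
Checksum = ~0x0244 & 0xFFFF = 0xFDBB.

FDBB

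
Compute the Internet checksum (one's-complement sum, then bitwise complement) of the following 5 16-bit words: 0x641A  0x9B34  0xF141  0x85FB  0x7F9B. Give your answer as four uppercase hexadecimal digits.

09D8

One's-complement addition (fold any carry out of bit 15 back into bit 0):
  0x641A + 0x9B34 = 0x0FF4E
  0xFF4E + 0xF141 = 0x1F08F → wrap carry → 0xF090
  0xF090 + 0x85FB = 0x1768B → wrap carry → 0x768C
  0x768C + 0x7F9B = 0x0F627
One's-complement sum = 0xF627.
Checksum = ~0xF627 & 0xFFFF = 0x09D8.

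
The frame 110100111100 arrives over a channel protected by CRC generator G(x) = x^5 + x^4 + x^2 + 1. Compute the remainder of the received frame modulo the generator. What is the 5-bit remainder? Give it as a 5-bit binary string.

10110

Modulo-2 division of 110100111100 by 110101:
  pos 0: 110100 XOR 110101 = 000001
  pos 5: 111110 XOR 110101 = 001011
Remainder = 10110 (nonzero — an error is detected).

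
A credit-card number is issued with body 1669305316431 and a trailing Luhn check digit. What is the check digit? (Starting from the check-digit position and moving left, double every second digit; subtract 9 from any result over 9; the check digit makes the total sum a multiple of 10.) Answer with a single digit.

9

Partial digits right→left: 1 3 4 6 1 3 5 0 3 9 6 6 1
Double every second digit counting from the check-digit position (so the 1st, 3rd, 5th, ... of the partial from the right).
  doubled (with −9 where >9): 2 8 2 1 6 3 2 → sum 24
  kept as-is: 3 6 3 0 9 6 → sum 27
Total = 24 + 27 = 51.
Check digit = (10 − (51 mod 10)) mod 10 = 9.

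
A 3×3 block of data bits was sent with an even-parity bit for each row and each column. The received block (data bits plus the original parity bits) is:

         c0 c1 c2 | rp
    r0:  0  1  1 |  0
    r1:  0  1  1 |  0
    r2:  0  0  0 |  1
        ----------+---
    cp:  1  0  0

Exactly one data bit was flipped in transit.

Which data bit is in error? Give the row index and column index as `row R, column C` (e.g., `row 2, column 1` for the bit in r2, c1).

Recompute each row's even parity and compare to rp:
  r0: data parity 0, sent rp 0 → ok
  r1: data parity 0, sent rp 0 → ok
  r2: data parity 0, sent rp 1 → mismatch
Recompute each column's even parity and compare to cp:
  c0: data parity 0, sent cp 1 → mismatch
  c1: data parity 0, sent cp 0 → ok
  c2: data parity 0, sent cp 0 → ok
Exactly one row (r2) and one column (c0) fail → the flipped bit is at their intersection.

row 2, column 0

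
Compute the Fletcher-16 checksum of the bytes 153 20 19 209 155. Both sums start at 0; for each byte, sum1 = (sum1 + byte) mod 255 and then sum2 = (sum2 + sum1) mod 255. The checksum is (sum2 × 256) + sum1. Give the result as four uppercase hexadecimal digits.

Running sums (mod 255):
  after byte 0 (153): sum1=153, sum2=153
  after byte 1 (20): sum1=173, sum2=71
  after byte 2 (19): sum1=192, sum2=8
  after byte 3 (209): sum1=146, sum2=154
  after byte 4 (155): sum1=46, sum2=200
Checksum = sum2·256 + sum1 = 200·256 + 46 = 51246 = 0xC82E.

C82E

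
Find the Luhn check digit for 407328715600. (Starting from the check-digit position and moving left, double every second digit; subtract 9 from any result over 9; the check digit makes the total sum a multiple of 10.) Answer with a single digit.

7

Partial digits right→left: 0 0 6 5 1 7 8 2 3 7 0 4
Double every second digit counting from the check-digit position (so the 1st, 3rd, 5th, ... of the partial from the right).
  doubled (with −9 where >9): 0 3 2 7 6 0 → sum 18
  kept as-is: 0 5 7 2 7 4 → sum 25
Total = 18 + 25 = 43.
Check digit = (10 − (43 mod 10)) mod 10 = 7.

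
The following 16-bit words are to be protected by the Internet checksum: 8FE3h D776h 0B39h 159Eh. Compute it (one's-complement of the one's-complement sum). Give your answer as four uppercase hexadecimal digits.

One's-complement addition (fold any carry out of bit 15 back into bit 0):
  0x8FE3 + 0xD776 = 0x16759 → wrap carry → 0x675A
  0x675A + 0x0B39 = 0x07293
  0x7293 + 0x159E = 0x08831
One's-complement sum = 0x8831.
Checksum = ~0x8831 & 0xFFFF = 0x77CE.

77CE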